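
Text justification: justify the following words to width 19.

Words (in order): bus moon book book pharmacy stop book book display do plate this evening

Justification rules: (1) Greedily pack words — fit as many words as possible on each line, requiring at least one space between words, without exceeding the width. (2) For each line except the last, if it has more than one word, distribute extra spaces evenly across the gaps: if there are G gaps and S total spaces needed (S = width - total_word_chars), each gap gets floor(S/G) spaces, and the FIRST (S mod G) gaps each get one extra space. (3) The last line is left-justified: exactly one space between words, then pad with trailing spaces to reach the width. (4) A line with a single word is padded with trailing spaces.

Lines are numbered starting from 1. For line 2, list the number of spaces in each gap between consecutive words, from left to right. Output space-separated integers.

Line 1: ['bus', 'moon', 'book', 'book'] (min_width=18, slack=1)
Line 2: ['pharmacy', 'stop', 'book'] (min_width=18, slack=1)
Line 3: ['book', 'display', 'do'] (min_width=15, slack=4)
Line 4: ['plate', 'this', 'evening'] (min_width=18, slack=1)

Answer: 2 1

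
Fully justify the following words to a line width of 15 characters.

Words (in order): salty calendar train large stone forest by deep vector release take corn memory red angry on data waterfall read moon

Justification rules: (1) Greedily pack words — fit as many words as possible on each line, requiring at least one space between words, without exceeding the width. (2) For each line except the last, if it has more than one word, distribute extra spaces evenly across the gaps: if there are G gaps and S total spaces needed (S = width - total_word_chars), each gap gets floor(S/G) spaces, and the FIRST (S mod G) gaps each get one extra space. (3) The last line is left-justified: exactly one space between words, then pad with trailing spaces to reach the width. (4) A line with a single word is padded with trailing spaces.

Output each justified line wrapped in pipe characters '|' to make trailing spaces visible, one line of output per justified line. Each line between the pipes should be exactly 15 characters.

Line 1: ['salty', 'calendar'] (min_width=14, slack=1)
Line 2: ['train', 'large'] (min_width=11, slack=4)
Line 3: ['stone', 'forest', 'by'] (min_width=15, slack=0)
Line 4: ['deep', 'vector'] (min_width=11, slack=4)
Line 5: ['release', 'take'] (min_width=12, slack=3)
Line 6: ['corn', 'memory', 'red'] (min_width=15, slack=0)
Line 7: ['angry', 'on', 'data'] (min_width=13, slack=2)
Line 8: ['waterfall', 'read'] (min_width=14, slack=1)
Line 9: ['moon'] (min_width=4, slack=11)

Answer: |salty  calendar|
|train     large|
|stone forest by|
|deep     vector|
|release    take|
|corn memory red|
|angry  on  data|
|waterfall  read|
|moon           |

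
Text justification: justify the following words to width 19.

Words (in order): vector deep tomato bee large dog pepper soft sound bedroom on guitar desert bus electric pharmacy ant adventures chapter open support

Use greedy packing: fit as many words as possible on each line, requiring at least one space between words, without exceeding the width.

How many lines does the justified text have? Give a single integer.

Line 1: ['vector', 'deep', 'tomato'] (min_width=18, slack=1)
Line 2: ['bee', 'large', 'dog'] (min_width=13, slack=6)
Line 3: ['pepper', 'soft', 'sound'] (min_width=17, slack=2)
Line 4: ['bedroom', 'on', 'guitar'] (min_width=17, slack=2)
Line 5: ['desert', 'bus', 'electric'] (min_width=19, slack=0)
Line 6: ['pharmacy', 'ant'] (min_width=12, slack=7)
Line 7: ['adventures', 'chapter'] (min_width=18, slack=1)
Line 8: ['open', 'support'] (min_width=12, slack=7)
Total lines: 8

Answer: 8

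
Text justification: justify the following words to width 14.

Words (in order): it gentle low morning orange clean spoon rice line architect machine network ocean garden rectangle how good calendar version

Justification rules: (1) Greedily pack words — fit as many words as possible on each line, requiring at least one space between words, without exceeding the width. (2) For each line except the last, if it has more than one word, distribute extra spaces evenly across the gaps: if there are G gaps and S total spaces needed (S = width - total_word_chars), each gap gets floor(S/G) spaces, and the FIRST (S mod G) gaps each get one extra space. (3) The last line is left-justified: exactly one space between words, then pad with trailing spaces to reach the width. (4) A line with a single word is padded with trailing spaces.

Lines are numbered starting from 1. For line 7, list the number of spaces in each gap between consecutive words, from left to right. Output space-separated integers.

Answer: 2

Derivation:
Line 1: ['it', 'gentle', 'low'] (min_width=13, slack=1)
Line 2: ['morning', 'orange'] (min_width=14, slack=0)
Line 3: ['clean', 'spoon'] (min_width=11, slack=3)
Line 4: ['rice', 'line'] (min_width=9, slack=5)
Line 5: ['architect'] (min_width=9, slack=5)
Line 6: ['machine'] (min_width=7, slack=7)
Line 7: ['network', 'ocean'] (min_width=13, slack=1)
Line 8: ['garden'] (min_width=6, slack=8)
Line 9: ['rectangle', 'how'] (min_width=13, slack=1)
Line 10: ['good', 'calendar'] (min_width=13, slack=1)
Line 11: ['version'] (min_width=7, slack=7)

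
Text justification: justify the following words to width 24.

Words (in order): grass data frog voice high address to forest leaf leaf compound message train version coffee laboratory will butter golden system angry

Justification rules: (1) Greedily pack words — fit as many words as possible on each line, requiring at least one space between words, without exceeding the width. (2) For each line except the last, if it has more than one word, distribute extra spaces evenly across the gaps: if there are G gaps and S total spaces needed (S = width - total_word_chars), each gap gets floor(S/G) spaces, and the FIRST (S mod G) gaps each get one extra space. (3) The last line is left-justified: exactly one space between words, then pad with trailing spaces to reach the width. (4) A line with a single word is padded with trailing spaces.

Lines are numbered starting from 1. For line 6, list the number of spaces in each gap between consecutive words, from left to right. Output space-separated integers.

Line 1: ['grass', 'data', 'frog', 'voice'] (min_width=21, slack=3)
Line 2: ['high', 'address', 'to', 'forest'] (min_width=22, slack=2)
Line 3: ['leaf', 'leaf', 'compound'] (min_width=18, slack=6)
Line 4: ['message', 'train', 'version'] (min_width=21, slack=3)
Line 5: ['coffee', 'laboratory', 'will'] (min_width=22, slack=2)
Line 6: ['butter', 'golden', 'system'] (min_width=20, slack=4)
Line 7: ['angry'] (min_width=5, slack=19)

Answer: 3 3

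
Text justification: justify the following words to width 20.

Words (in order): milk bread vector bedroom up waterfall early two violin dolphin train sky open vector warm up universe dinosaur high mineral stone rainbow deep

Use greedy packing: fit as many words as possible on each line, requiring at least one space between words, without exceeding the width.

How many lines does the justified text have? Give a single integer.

Answer: 8

Derivation:
Line 1: ['milk', 'bread', 'vector'] (min_width=17, slack=3)
Line 2: ['bedroom', 'up', 'waterfall'] (min_width=20, slack=0)
Line 3: ['early', 'two', 'violin'] (min_width=16, slack=4)
Line 4: ['dolphin', 'train', 'sky'] (min_width=17, slack=3)
Line 5: ['open', 'vector', 'warm', 'up'] (min_width=19, slack=1)
Line 6: ['universe', 'dinosaur'] (min_width=17, slack=3)
Line 7: ['high', 'mineral', 'stone'] (min_width=18, slack=2)
Line 8: ['rainbow', 'deep'] (min_width=12, slack=8)
Total lines: 8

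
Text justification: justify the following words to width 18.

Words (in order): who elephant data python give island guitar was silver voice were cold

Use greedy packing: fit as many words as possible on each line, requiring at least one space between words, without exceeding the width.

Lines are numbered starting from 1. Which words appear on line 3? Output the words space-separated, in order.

Line 1: ['who', 'elephant', 'data'] (min_width=17, slack=1)
Line 2: ['python', 'give', 'island'] (min_width=18, slack=0)
Line 3: ['guitar', 'was', 'silver'] (min_width=17, slack=1)
Line 4: ['voice', 'were', 'cold'] (min_width=15, slack=3)

Answer: guitar was silver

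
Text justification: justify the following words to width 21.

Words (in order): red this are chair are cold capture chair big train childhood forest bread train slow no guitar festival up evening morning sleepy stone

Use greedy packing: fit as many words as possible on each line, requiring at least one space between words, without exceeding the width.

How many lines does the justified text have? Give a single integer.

Line 1: ['red', 'this', 'are', 'chair'] (min_width=18, slack=3)
Line 2: ['are', 'cold', 'capture'] (min_width=16, slack=5)
Line 3: ['chair', 'big', 'train'] (min_width=15, slack=6)
Line 4: ['childhood', 'forest'] (min_width=16, slack=5)
Line 5: ['bread', 'train', 'slow', 'no'] (min_width=19, slack=2)
Line 6: ['guitar', 'festival', 'up'] (min_width=18, slack=3)
Line 7: ['evening', 'morning'] (min_width=15, slack=6)
Line 8: ['sleepy', 'stone'] (min_width=12, slack=9)
Total lines: 8

Answer: 8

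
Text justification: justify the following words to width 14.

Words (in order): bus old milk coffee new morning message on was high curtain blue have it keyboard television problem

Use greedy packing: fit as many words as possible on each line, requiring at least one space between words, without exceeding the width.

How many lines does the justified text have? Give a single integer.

Answer: 9

Derivation:
Line 1: ['bus', 'old', 'milk'] (min_width=12, slack=2)
Line 2: ['coffee', 'new'] (min_width=10, slack=4)
Line 3: ['morning'] (min_width=7, slack=7)
Line 4: ['message', 'on', 'was'] (min_width=14, slack=0)
Line 5: ['high', 'curtain'] (min_width=12, slack=2)
Line 6: ['blue', 'have', 'it'] (min_width=12, slack=2)
Line 7: ['keyboard'] (min_width=8, slack=6)
Line 8: ['television'] (min_width=10, slack=4)
Line 9: ['problem'] (min_width=7, slack=7)
Total lines: 9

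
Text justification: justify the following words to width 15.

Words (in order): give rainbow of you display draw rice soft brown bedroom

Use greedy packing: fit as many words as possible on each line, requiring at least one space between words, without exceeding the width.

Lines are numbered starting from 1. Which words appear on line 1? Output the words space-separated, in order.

Answer: give rainbow of

Derivation:
Line 1: ['give', 'rainbow', 'of'] (min_width=15, slack=0)
Line 2: ['you', 'display'] (min_width=11, slack=4)
Line 3: ['draw', 'rice', 'soft'] (min_width=14, slack=1)
Line 4: ['brown', 'bedroom'] (min_width=13, slack=2)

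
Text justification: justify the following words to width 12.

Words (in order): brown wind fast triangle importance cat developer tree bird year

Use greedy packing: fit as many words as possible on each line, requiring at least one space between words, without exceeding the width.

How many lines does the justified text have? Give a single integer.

Answer: 8

Derivation:
Line 1: ['brown', 'wind'] (min_width=10, slack=2)
Line 2: ['fast'] (min_width=4, slack=8)
Line 3: ['triangle'] (min_width=8, slack=4)
Line 4: ['importance'] (min_width=10, slack=2)
Line 5: ['cat'] (min_width=3, slack=9)
Line 6: ['developer'] (min_width=9, slack=3)
Line 7: ['tree', 'bird'] (min_width=9, slack=3)
Line 8: ['year'] (min_width=4, slack=8)
Total lines: 8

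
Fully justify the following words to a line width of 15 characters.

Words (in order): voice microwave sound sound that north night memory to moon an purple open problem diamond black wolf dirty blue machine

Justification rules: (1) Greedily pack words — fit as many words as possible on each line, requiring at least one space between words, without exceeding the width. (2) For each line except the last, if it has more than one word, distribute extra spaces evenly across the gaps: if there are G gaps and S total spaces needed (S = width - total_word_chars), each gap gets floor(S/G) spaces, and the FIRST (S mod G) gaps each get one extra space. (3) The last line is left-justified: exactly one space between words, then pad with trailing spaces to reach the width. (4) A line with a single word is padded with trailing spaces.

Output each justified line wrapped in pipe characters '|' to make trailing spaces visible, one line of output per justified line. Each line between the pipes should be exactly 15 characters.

Answer: |voice microwave|
|sound     sound|
|that      north|
|night memory to|
|moon  an purple|
|open    problem|
|diamond   black|
|wolf dirty blue|
|machine        |

Derivation:
Line 1: ['voice', 'microwave'] (min_width=15, slack=0)
Line 2: ['sound', 'sound'] (min_width=11, slack=4)
Line 3: ['that', 'north'] (min_width=10, slack=5)
Line 4: ['night', 'memory', 'to'] (min_width=15, slack=0)
Line 5: ['moon', 'an', 'purple'] (min_width=14, slack=1)
Line 6: ['open', 'problem'] (min_width=12, slack=3)
Line 7: ['diamond', 'black'] (min_width=13, slack=2)
Line 8: ['wolf', 'dirty', 'blue'] (min_width=15, slack=0)
Line 9: ['machine'] (min_width=7, slack=8)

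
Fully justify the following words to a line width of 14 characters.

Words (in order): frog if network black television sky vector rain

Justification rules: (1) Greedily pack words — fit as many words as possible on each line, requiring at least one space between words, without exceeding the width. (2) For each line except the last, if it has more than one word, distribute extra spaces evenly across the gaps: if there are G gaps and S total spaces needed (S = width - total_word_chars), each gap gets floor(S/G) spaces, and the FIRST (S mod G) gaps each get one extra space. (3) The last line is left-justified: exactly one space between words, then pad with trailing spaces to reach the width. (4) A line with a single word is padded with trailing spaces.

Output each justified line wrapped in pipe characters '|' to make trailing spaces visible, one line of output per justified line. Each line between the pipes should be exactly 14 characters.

Answer: |frog        if|
|network  black|
|television sky|
|vector rain   |

Derivation:
Line 1: ['frog', 'if'] (min_width=7, slack=7)
Line 2: ['network', 'black'] (min_width=13, slack=1)
Line 3: ['television', 'sky'] (min_width=14, slack=0)
Line 4: ['vector', 'rain'] (min_width=11, slack=3)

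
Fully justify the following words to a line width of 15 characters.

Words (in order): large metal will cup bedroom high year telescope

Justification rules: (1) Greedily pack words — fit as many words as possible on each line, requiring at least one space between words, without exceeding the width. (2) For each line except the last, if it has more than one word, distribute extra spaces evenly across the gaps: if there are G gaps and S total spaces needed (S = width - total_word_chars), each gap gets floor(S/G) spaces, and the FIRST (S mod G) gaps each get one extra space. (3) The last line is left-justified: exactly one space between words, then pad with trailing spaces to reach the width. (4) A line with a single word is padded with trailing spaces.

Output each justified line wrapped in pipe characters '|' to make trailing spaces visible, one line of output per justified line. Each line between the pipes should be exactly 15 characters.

Line 1: ['large', 'metal'] (min_width=11, slack=4)
Line 2: ['will', 'cup'] (min_width=8, slack=7)
Line 3: ['bedroom', 'high'] (min_width=12, slack=3)
Line 4: ['year', 'telescope'] (min_width=14, slack=1)

Answer: |large     metal|
|will        cup|
|bedroom    high|
|year telescope |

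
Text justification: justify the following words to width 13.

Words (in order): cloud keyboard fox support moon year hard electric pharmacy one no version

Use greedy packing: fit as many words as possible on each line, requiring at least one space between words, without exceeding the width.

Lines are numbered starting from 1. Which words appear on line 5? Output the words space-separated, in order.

Line 1: ['cloud'] (min_width=5, slack=8)
Line 2: ['keyboard', 'fox'] (min_width=12, slack=1)
Line 3: ['support', 'moon'] (min_width=12, slack=1)
Line 4: ['year', 'hard'] (min_width=9, slack=4)
Line 5: ['electric'] (min_width=8, slack=5)
Line 6: ['pharmacy', 'one'] (min_width=12, slack=1)
Line 7: ['no', 'version'] (min_width=10, slack=3)

Answer: electric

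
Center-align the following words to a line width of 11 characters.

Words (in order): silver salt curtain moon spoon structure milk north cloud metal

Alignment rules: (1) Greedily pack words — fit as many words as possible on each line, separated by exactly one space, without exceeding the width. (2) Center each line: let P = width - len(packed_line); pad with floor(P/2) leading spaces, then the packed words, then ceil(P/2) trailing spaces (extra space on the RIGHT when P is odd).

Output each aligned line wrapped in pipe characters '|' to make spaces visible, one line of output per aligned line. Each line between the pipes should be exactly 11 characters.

Line 1: ['silver', 'salt'] (min_width=11, slack=0)
Line 2: ['curtain'] (min_width=7, slack=4)
Line 3: ['moon', 'spoon'] (min_width=10, slack=1)
Line 4: ['structure'] (min_width=9, slack=2)
Line 5: ['milk', 'north'] (min_width=10, slack=1)
Line 6: ['cloud', 'metal'] (min_width=11, slack=0)

Answer: |silver salt|
|  curtain  |
|moon spoon |
| structure |
|milk north |
|cloud metal|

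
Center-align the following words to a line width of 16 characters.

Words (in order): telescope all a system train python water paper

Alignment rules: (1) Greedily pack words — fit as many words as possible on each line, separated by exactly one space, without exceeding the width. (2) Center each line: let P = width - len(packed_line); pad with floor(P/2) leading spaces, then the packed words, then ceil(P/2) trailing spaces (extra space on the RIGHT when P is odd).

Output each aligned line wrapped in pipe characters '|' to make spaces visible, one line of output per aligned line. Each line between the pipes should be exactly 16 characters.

Answer: |telescope all a |
|  system train  |
|  python water  |
|     paper      |

Derivation:
Line 1: ['telescope', 'all', 'a'] (min_width=15, slack=1)
Line 2: ['system', 'train'] (min_width=12, slack=4)
Line 3: ['python', 'water'] (min_width=12, slack=4)
Line 4: ['paper'] (min_width=5, slack=11)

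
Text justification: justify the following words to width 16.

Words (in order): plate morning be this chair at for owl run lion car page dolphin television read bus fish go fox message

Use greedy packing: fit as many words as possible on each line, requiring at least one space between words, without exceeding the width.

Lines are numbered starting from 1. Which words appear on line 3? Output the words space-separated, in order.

Line 1: ['plate', 'morning', 'be'] (min_width=16, slack=0)
Line 2: ['this', 'chair', 'at'] (min_width=13, slack=3)
Line 3: ['for', 'owl', 'run', 'lion'] (min_width=16, slack=0)
Line 4: ['car', 'page', 'dolphin'] (min_width=16, slack=0)
Line 5: ['television', 'read'] (min_width=15, slack=1)
Line 6: ['bus', 'fish', 'go', 'fox'] (min_width=15, slack=1)
Line 7: ['message'] (min_width=7, slack=9)

Answer: for owl run lion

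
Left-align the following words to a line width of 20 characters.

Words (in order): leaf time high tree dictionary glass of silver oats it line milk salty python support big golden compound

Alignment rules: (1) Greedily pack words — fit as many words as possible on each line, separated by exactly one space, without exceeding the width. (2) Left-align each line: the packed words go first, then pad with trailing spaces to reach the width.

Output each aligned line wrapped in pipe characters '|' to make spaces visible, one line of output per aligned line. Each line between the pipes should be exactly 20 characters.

Line 1: ['leaf', 'time', 'high', 'tree'] (min_width=19, slack=1)
Line 2: ['dictionary', 'glass', 'of'] (min_width=19, slack=1)
Line 3: ['silver', 'oats', 'it', 'line'] (min_width=19, slack=1)
Line 4: ['milk', 'salty', 'python'] (min_width=17, slack=3)
Line 5: ['support', 'big', 'golden'] (min_width=18, slack=2)
Line 6: ['compound'] (min_width=8, slack=12)

Answer: |leaf time high tree |
|dictionary glass of |
|silver oats it line |
|milk salty python   |
|support big golden  |
|compound            |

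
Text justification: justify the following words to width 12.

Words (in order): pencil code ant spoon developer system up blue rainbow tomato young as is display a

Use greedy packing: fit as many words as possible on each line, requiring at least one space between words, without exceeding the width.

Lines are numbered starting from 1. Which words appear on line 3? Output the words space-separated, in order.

Line 1: ['pencil', 'code'] (min_width=11, slack=1)
Line 2: ['ant', 'spoon'] (min_width=9, slack=3)
Line 3: ['developer'] (min_width=9, slack=3)
Line 4: ['system', 'up'] (min_width=9, slack=3)
Line 5: ['blue', 'rainbow'] (min_width=12, slack=0)
Line 6: ['tomato', 'young'] (min_width=12, slack=0)
Line 7: ['as', 'is'] (min_width=5, slack=7)
Line 8: ['display', 'a'] (min_width=9, slack=3)

Answer: developer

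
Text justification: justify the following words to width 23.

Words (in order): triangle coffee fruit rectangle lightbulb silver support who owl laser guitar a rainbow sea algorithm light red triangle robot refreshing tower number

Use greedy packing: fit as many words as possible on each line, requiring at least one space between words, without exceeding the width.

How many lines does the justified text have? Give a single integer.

Answer: 7

Derivation:
Line 1: ['triangle', 'coffee', 'fruit'] (min_width=21, slack=2)
Line 2: ['rectangle', 'lightbulb'] (min_width=19, slack=4)
Line 3: ['silver', 'support', 'who', 'owl'] (min_width=22, slack=1)
Line 4: ['laser', 'guitar', 'a', 'rainbow'] (min_width=22, slack=1)
Line 5: ['sea', 'algorithm', 'light', 'red'] (min_width=23, slack=0)
Line 6: ['triangle', 'robot'] (min_width=14, slack=9)
Line 7: ['refreshing', 'tower', 'number'] (min_width=23, slack=0)
Total lines: 7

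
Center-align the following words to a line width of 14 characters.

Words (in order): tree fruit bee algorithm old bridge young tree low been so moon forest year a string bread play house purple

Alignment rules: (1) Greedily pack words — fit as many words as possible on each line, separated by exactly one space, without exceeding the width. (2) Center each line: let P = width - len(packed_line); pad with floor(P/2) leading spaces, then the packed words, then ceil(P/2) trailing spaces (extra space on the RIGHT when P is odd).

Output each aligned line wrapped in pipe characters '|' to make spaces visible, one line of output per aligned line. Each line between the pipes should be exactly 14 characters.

Line 1: ['tree', 'fruit', 'bee'] (min_width=14, slack=0)
Line 2: ['algorithm', 'old'] (min_width=13, slack=1)
Line 3: ['bridge', 'young'] (min_width=12, slack=2)
Line 4: ['tree', 'low', 'been'] (min_width=13, slack=1)
Line 5: ['so', 'moon', 'forest'] (min_width=14, slack=0)
Line 6: ['year', 'a', 'string'] (min_width=13, slack=1)
Line 7: ['bread', 'play'] (min_width=10, slack=4)
Line 8: ['house', 'purple'] (min_width=12, slack=2)

Answer: |tree fruit bee|
|algorithm old |
| bridge young |
|tree low been |
|so moon forest|
|year a string |
|  bread play  |
| house purple |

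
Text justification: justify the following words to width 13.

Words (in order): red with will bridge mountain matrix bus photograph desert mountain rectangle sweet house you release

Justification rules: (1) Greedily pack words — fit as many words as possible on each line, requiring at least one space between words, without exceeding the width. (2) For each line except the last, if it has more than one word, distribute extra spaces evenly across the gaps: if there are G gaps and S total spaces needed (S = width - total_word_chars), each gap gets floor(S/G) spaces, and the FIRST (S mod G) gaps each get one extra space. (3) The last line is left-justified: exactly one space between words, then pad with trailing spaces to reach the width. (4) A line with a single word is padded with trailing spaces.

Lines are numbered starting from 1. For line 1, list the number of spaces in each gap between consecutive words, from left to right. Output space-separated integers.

Line 1: ['red', 'with', 'will'] (min_width=13, slack=0)
Line 2: ['bridge'] (min_width=6, slack=7)
Line 3: ['mountain'] (min_width=8, slack=5)
Line 4: ['matrix', 'bus'] (min_width=10, slack=3)
Line 5: ['photograph'] (min_width=10, slack=3)
Line 6: ['desert'] (min_width=6, slack=7)
Line 7: ['mountain'] (min_width=8, slack=5)
Line 8: ['rectangle'] (min_width=9, slack=4)
Line 9: ['sweet', 'house'] (min_width=11, slack=2)
Line 10: ['you', 'release'] (min_width=11, slack=2)

Answer: 1 1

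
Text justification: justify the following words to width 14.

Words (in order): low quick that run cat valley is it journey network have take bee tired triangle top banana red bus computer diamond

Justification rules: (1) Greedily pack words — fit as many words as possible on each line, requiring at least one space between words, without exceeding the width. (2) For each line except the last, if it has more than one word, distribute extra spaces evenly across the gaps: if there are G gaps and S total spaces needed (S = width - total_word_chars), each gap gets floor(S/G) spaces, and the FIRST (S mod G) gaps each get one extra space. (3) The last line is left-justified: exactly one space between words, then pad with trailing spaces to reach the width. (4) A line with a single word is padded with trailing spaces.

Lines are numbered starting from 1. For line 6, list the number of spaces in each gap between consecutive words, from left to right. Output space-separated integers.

Answer: 3

Derivation:
Line 1: ['low', 'quick', 'that'] (min_width=14, slack=0)
Line 2: ['run', 'cat', 'valley'] (min_width=14, slack=0)
Line 3: ['is', 'it', 'journey'] (min_width=13, slack=1)
Line 4: ['network', 'have'] (min_width=12, slack=2)
Line 5: ['take', 'bee', 'tired'] (min_width=14, slack=0)
Line 6: ['triangle', 'top'] (min_width=12, slack=2)
Line 7: ['banana', 'red', 'bus'] (min_width=14, slack=0)
Line 8: ['computer'] (min_width=8, slack=6)
Line 9: ['diamond'] (min_width=7, slack=7)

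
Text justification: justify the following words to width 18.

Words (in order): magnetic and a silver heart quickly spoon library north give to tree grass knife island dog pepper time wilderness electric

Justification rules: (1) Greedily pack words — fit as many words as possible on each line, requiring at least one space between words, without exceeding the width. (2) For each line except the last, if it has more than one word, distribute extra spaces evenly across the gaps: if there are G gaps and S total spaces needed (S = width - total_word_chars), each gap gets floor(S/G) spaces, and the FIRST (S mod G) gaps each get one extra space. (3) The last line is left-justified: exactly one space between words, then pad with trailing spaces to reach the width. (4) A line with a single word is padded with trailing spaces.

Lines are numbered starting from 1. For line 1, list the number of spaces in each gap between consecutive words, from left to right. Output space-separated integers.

Line 1: ['magnetic', 'and', 'a'] (min_width=14, slack=4)
Line 2: ['silver', 'heart'] (min_width=12, slack=6)
Line 3: ['quickly', 'spoon'] (min_width=13, slack=5)
Line 4: ['library', 'north', 'give'] (min_width=18, slack=0)
Line 5: ['to', 'tree', 'grass'] (min_width=13, slack=5)
Line 6: ['knife', 'island', 'dog'] (min_width=16, slack=2)
Line 7: ['pepper', 'time'] (min_width=11, slack=7)
Line 8: ['wilderness'] (min_width=10, slack=8)
Line 9: ['electric'] (min_width=8, slack=10)

Answer: 3 3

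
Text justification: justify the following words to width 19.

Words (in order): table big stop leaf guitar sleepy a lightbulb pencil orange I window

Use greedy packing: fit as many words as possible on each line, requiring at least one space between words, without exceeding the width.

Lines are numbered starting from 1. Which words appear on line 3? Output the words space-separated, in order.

Answer: lightbulb pencil

Derivation:
Line 1: ['table', 'big', 'stop', 'leaf'] (min_width=19, slack=0)
Line 2: ['guitar', 'sleepy', 'a'] (min_width=15, slack=4)
Line 3: ['lightbulb', 'pencil'] (min_width=16, slack=3)
Line 4: ['orange', 'I', 'window'] (min_width=15, slack=4)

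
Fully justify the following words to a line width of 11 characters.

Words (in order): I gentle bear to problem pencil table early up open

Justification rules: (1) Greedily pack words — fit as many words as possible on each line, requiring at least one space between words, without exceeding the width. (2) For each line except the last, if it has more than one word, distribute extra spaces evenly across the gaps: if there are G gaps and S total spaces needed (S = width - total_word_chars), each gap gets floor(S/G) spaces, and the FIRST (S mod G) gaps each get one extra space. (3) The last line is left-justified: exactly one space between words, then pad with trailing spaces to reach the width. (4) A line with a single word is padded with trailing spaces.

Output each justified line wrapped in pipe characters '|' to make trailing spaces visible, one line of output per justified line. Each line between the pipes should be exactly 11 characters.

Line 1: ['I', 'gentle'] (min_width=8, slack=3)
Line 2: ['bear', 'to'] (min_width=7, slack=4)
Line 3: ['problem'] (min_width=7, slack=4)
Line 4: ['pencil'] (min_width=6, slack=5)
Line 5: ['table', 'early'] (min_width=11, slack=0)
Line 6: ['up', 'open'] (min_width=7, slack=4)

Answer: |I    gentle|
|bear     to|
|problem    |
|pencil     |
|table early|
|up open    |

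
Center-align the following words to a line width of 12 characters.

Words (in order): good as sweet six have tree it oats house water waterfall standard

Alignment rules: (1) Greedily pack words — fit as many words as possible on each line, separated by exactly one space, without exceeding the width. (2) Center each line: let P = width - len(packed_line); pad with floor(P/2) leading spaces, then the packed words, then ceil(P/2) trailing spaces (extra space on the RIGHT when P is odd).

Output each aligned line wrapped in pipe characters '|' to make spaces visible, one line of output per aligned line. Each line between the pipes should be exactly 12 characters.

Line 1: ['good', 'as'] (min_width=7, slack=5)
Line 2: ['sweet', 'six'] (min_width=9, slack=3)
Line 3: ['have', 'tree', 'it'] (min_width=12, slack=0)
Line 4: ['oats', 'house'] (min_width=10, slack=2)
Line 5: ['water'] (min_width=5, slack=7)
Line 6: ['waterfall'] (min_width=9, slack=3)
Line 7: ['standard'] (min_width=8, slack=4)

Answer: |  good as   |
| sweet six  |
|have tree it|
| oats house |
|   water    |
| waterfall  |
|  standard  |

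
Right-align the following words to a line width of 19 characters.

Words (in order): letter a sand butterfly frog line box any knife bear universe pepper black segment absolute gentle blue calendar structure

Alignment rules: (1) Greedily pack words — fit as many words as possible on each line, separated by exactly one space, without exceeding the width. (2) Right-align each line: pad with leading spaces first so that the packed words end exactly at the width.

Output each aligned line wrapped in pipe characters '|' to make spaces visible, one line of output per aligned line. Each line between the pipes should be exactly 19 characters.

Answer: |      letter a sand|
|butterfly frog line|
| box any knife bear|
|    universe pepper|
|      black segment|
|    absolute gentle|
|      blue calendar|
|          structure|

Derivation:
Line 1: ['letter', 'a', 'sand'] (min_width=13, slack=6)
Line 2: ['butterfly', 'frog', 'line'] (min_width=19, slack=0)
Line 3: ['box', 'any', 'knife', 'bear'] (min_width=18, slack=1)
Line 4: ['universe', 'pepper'] (min_width=15, slack=4)
Line 5: ['black', 'segment'] (min_width=13, slack=6)
Line 6: ['absolute', 'gentle'] (min_width=15, slack=4)
Line 7: ['blue', 'calendar'] (min_width=13, slack=6)
Line 8: ['structure'] (min_width=9, slack=10)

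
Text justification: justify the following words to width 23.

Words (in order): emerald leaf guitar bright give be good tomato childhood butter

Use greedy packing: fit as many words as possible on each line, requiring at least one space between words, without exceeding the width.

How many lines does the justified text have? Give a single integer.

Answer: 3

Derivation:
Line 1: ['emerald', 'leaf', 'guitar'] (min_width=19, slack=4)
Line 2: ['bright', 'give', 'be', 'good'] (min_width=19, slack=4)
Line 3: ['tomato', 'childhood', 'butter'] (min_width=23, slack=0)
Total lines: 3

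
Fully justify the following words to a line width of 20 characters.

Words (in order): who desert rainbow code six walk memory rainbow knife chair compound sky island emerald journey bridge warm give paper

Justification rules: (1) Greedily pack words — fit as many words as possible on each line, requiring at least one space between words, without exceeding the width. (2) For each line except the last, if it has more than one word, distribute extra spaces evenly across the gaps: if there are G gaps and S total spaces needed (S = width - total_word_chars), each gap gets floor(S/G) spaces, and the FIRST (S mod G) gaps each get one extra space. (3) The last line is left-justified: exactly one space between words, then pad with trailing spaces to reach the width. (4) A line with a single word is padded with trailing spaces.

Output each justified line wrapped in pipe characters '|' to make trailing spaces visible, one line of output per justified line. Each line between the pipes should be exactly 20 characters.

Answer: |who  desert  rainbow|
|code six walk memory|
|rainbow  knife chair|
|compound  sky island|
|emerald      journey|
|bridge   warm   give|
|paper               |

Derivation:
Line 1: ['who', 'desert', 'rainbow'] (min_width=18, slack=2)
Line 2: ['code', 'six', 'walk', 'memory'] (min_width=20, slack=0)
Line 3: ['rainbow', 'knife', 'chair'] (min_width=19, slack=1)
Line 4: ['compound', 'sky', 'island'] (min_width=19, slack=1)
Line 5: ['emerald', 'journey'] (min_width=15, slack=5)
Line 6: ['bridge', 'warm', 'give'] (min_width=16, slack=4)
Line 7: ['paper'] (min_width=5, slack=15)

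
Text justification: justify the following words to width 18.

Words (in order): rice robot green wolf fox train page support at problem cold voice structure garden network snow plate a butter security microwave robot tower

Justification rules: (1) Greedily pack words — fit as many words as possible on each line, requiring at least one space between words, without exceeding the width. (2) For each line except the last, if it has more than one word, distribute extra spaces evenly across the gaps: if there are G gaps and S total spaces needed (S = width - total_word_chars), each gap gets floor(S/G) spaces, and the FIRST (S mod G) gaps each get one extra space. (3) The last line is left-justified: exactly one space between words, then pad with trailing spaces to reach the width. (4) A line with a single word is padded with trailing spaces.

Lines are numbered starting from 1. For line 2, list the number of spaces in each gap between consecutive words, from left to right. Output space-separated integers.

Line 1: ['rice', 'robot', 'green'] (min_width=16, slack=2)
Line 2: ['wolf', 'fox', 'train'] (min_width=14, slack=4)
Line 3: ['page', 'support', 'at'] (min_width=15, slack=3)
Line 4: ['problem', 'cold', 'voice'] (min_width=18, slack=0)
Line 5: ['structure', 'garden'] (min_width=16, slack=2)
Line 6: ['network', 'snow', 'plate'] (min_width=18, slack=0)
Line 7: ['a', 'butter', 'security'] (min_width=17, slack=1)
Line 8: ['microwave', 'robot'] (min_width=15, slack=3)
Line 9: ['tower'] (min_width=5, slack=13)

Answer: 3 3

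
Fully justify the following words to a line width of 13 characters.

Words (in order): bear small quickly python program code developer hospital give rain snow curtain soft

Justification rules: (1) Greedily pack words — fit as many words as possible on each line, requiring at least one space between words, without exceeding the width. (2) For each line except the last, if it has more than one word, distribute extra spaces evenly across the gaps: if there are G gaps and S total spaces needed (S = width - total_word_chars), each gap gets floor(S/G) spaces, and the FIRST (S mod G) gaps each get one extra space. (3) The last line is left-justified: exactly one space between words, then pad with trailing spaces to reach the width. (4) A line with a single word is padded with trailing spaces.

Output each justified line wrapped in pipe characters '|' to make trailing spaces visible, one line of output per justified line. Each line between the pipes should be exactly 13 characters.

Answer: |bear    small|
|quickly      |
|python       |
|program  code|
|developer    |
|hospital give|
|rain     snow|
|curtain soft |

Derivation:
Line 1: ['bear', 'small'] (min_width=10, slack=3)
Line 2: ['quickly'] (min_width=7, slack=6)
Line 3: ['python'] (min_width=6, slack=7)
Line 4: ['program', 'code'] (min_width=12, slack=1)
Line 5: ['developer'] (min_width=9, slack=4)
Line 6: ['hospital', 'give'] (min_width=13, slack=0)
Line 7: ['rain', 'snow'] (min_width=9, slack=4)
Line 8: ['curtain', 'soft'] (min_width=12, slack=1)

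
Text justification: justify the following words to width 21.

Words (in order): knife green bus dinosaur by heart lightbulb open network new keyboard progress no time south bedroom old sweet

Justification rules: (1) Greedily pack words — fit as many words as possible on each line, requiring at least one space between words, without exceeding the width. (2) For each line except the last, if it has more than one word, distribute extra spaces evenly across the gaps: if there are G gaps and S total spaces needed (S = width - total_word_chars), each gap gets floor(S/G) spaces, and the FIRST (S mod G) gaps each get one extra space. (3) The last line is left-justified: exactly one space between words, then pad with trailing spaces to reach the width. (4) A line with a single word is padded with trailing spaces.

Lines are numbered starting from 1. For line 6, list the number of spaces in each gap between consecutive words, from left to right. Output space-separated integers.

Answer: 3 3

Derivation:
Line 1: ['knife', 'green', 'bus'] (min_width=15, slack=6)
Line 2: ['dinosaur', 'by', 'heart'] (min_width=17, slack=4)
Line 3: ['lightbulb', 'open'] (min_width=14, slack=7)
Line 4: ['network', 'new', 'keyboard'] (min_width=20, slack=1)
Line 5: ['progress', 'no', 'time'] (min_width=16, slack=5)
Line 6: ['south', 'bedroom', 'old'] (min_width=17, slack=4)
Line 7: ['sweet'] (min_width=5, slack=16)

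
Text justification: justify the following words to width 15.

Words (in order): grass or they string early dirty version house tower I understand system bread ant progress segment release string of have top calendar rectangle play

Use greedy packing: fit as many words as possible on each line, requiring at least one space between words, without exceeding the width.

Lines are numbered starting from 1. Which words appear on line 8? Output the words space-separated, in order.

Answer: segment release

Derivation:
Line 1: ['grass', 'or', 'they'] (min_width=13, slack=2)
Line 2: ['string', 'early'] (min_width=12, slack=3)
Line 3: ['dirty', 'version'] (min_width=13, slack=2)
Line 4: ['house', 'tower', 'I'] (min_width=13, slack=2)
Line 5: ['understand'] (min_width=10, slack=5)
Line 6: ['system', 'bread'] (min_width=12, slack=3)
Line 7: ['ant', 'progress'] (min_width=12, slack=3)
Line 8: ['segment', 'release'] (min_width=15, slack=0)
Line 9: ['string', 'of', 'have'] (min_width=14, slack=1)
Line 10: ['top', 'calendar'] (min_width=12, slack=3)
Line 11: ['rectangle', 'play'] (min_width=14, slack=1)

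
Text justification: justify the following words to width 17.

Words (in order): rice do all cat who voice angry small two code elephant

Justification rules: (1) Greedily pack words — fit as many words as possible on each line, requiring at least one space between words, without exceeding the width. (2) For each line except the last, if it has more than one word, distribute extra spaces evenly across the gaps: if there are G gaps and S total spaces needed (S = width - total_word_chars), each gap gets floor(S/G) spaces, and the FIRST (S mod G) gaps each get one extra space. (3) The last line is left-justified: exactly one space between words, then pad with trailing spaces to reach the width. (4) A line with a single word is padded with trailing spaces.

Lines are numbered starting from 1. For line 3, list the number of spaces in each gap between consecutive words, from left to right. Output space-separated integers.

Line 1: ['rice', 'do', 'all', 'cat'] (min_width=15, slack=2)
Line 2: ['who', 'voice', 'angry'] (min_width=15, slack=2)
Line 3: ['small', 'two', 'code'] (min_width=14, slack=3)
Line 4: ['elephant'] (min_width=8, slack=9)

Answer: 3 2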